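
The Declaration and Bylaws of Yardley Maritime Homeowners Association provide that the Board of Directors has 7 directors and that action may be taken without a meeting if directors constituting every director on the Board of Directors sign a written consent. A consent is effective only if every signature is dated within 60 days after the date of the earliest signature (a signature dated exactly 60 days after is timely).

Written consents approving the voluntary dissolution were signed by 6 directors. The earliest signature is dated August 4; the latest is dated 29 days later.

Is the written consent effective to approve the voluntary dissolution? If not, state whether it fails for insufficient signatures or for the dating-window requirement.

Signatures required: every one of 7 — unanimous means all 7, so 7 needed; 6 signed. Insufficient.
Dating window: the latest signature is 29 days after the earliest; the limit is 60 days. Within the window.

Not effective — insufficient signatures.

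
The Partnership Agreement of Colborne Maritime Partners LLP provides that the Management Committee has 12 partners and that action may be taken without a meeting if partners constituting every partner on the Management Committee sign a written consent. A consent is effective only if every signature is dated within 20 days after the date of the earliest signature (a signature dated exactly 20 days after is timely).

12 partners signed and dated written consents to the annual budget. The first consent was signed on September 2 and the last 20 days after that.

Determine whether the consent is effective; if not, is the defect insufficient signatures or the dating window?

Effective — both the signature and dating-window requirements are satisfied.

Signatures required: every one of 12 — unanimous means all 12, so 12 needed; 12 signed. Sufficient.
Dating window: the latest signature is 20 days after the earliest; the limit is 20 days. Within the window.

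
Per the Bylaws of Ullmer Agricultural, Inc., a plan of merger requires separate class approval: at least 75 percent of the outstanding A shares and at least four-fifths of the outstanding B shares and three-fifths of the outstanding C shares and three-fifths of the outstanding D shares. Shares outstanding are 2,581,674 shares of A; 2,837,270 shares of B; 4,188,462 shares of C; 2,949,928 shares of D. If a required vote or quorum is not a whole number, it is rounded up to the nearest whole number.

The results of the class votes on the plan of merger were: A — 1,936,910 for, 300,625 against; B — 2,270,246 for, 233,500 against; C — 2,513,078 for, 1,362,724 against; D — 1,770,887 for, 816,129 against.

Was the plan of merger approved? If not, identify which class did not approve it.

A: 3/4 of 2581674 = 1936255.50, rounded up to 1936256; 1,936,256 required, 1,936,910 in favor — approved.
B: 4/5 of 2837270 = 2269816; 2,269,816 required, 2,270,246 in favor — approved.
C: 3/5 of 4188462 = 2513077.20, rounded up to 2513078; 2,513,078 required, 2,513,078 in favor — approved.
D: 3/5 of 2949928 = 1769956.80, rounded up to 1769957; 1,769,957 required, 1,770,887 in favor — approved.

Approved — every class gave the required vote.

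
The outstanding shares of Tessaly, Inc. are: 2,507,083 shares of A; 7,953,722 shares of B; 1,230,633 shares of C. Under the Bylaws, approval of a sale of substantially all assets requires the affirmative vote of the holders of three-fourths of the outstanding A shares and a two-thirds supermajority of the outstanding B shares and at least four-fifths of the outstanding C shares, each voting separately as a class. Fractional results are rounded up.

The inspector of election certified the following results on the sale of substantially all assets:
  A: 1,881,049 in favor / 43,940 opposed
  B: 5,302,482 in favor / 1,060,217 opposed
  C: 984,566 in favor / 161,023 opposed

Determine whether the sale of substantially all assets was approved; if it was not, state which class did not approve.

Approved — every class gave the required vote.

A: 3/4 of 2507083 = 1880312.25, rounded up to 1880313; 1,880,313 required, 1,881,049 in favor — approved.
B: 2/3 of 7953722 = 5302481.33, rounded up to 5302482; 5,302,482 required, 5,302,482 in favor — approved.
C: 4/5 of 1230633 = 984506.40, rounded up to 984507; 984,507 required, 984,566 in favor — approved.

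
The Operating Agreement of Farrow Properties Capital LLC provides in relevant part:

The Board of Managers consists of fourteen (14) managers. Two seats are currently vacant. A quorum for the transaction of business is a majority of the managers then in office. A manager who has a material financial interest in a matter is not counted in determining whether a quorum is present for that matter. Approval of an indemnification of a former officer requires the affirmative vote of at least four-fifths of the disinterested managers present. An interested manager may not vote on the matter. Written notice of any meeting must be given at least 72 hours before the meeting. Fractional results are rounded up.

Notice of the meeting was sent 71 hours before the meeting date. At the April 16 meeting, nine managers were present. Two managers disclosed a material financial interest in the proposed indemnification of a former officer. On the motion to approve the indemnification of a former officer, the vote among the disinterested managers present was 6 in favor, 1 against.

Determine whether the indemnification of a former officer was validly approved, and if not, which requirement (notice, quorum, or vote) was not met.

Invalid — notice requirement not satisfied.

Notice: 71 hours given; 72 required (71 < 72). Not satisfied.
Quorum: 9 present, but the 2 interested managers do not count, leaving 7. Quorum is 7. Satisfied.
Vote: the indemnification of a former officer requires four-fifths of the disinterested managers present (9 − 2 = 7). 4/5 of 7 = 5.60, rounded up to 6, so 6 affirmative votes are needed; 6 voted in favor. Satisfied.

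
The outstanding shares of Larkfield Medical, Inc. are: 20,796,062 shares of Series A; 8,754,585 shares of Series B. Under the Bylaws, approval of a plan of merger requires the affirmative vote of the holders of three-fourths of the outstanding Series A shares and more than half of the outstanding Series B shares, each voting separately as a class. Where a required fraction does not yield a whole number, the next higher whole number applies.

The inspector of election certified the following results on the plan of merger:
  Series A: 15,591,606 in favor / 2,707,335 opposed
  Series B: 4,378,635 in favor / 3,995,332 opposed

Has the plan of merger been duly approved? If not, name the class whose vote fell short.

Series A: 3/4 of 20796062 = 15597046.50, rounded up to 15597047; 15,597,047 required, 15,591,606 in favor — not approved.
Series B: a majority of 8754585 is 4377293; 4,377,293 required, 4,378,635 in favor — approved.

Not approved — the Series A shares did not give the required vote.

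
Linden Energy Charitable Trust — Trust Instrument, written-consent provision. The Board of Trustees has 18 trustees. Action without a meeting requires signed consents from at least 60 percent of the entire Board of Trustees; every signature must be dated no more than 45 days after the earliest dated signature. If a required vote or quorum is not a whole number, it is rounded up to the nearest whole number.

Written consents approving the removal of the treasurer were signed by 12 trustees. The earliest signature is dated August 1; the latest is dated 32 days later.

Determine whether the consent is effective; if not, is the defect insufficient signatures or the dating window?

Effective — both the signature and dating-window requirements are satisfied.

Signatures required: at least 60 percent of 18 — 3/5 of 18 = 10.80, rounded up to 11, so 11 needed; 12 signed. Sufficient.
Dating window: the latest signature is 32 days after the earliest; the limit is 45 days. Within the window.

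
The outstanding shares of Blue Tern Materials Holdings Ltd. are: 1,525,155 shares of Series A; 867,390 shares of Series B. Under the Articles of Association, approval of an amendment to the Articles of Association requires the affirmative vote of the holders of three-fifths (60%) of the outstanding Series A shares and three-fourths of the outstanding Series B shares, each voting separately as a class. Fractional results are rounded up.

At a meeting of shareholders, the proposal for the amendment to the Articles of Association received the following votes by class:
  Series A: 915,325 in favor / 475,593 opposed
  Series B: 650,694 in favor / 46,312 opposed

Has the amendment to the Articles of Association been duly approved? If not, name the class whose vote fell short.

Approved — every class gave the required vote.

Series A: 3/5 of 1525155 = 915093; 915,093 required, 915,325 in favor — approved.
Series B: 3/4 of 867390 = 650542.50, rounded up to 650543; 650,543 required, 650,694 in favor — approved.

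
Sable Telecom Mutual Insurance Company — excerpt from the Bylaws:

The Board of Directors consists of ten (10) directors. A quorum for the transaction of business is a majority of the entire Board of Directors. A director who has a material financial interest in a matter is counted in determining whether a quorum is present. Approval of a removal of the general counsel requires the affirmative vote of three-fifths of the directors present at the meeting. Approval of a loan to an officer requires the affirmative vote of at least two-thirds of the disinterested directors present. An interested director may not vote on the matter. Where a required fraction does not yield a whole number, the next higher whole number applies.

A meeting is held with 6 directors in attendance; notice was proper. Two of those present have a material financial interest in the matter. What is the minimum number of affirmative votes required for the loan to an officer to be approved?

The loan to an officer requires two-thirds of the disinterested directors present (6 − 2 = 4).
2/3 of 4 = 2.67, rounded up to 3.

3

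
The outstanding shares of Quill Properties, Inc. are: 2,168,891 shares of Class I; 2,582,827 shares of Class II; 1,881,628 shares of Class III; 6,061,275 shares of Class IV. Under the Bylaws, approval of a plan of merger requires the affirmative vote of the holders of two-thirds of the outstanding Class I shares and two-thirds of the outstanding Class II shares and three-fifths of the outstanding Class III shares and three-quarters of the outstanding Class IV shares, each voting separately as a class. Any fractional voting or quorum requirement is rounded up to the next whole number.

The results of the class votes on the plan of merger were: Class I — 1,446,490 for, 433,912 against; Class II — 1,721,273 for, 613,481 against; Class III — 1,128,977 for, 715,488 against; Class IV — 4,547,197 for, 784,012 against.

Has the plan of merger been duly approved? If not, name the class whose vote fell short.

Not approved — the Class II shares did not give the required vote.

Class I: 2/3 of 2168891 = 1445927.33, rounded up to 1445928; 1,445,928 required, 1,446,490 in favor — approved.
Class II: 2/3 of 2582827 = 1721884.67, rounded up to 1721885; 1,721,885 required, 1,721,273 in favor — not approved.
Class III: 3/5 of 1881628 = 1128976.80, rounded up to 1128977; 1,128,977 required, 1,128,977 in favor — approved.
Class IV: 3/4 of 6061275 = 4545956.25, rounded up to 4545957; 4,545,957 required, 4,547,197 in favor — approved.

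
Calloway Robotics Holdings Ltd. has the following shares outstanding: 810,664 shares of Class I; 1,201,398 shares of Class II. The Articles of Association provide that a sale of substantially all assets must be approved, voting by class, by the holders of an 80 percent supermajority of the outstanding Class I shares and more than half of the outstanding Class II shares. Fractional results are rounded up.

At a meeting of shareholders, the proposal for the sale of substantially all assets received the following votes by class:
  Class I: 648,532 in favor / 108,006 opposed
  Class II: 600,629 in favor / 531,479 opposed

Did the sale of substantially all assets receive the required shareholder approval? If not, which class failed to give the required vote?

Class I: 4/5 of 810664 = 648531.20, rounded up to 648532; 648,532 required, 648,532 in favor — approved.
Class II: a majority of 1201398 is 600700; 600,700 required, 600,629 in favor — not approved.

Not approved — the Class II shares did not give the required vote.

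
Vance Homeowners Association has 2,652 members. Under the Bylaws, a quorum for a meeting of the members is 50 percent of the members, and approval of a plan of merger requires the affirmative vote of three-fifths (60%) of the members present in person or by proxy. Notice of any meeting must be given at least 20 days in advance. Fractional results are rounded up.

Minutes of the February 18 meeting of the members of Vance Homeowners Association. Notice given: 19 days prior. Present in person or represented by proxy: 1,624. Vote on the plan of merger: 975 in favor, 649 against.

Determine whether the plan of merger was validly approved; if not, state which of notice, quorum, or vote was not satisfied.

Notice: 19 days given; 20 required. Not satisfied.
Quorum: 50% of 2,652 = 1,326; 1,624 present. Satisfied.
Vote: requires three-fifths of those present (1,624); 3/5 of 1624 = 974.40, rounded up to 975, so 975 needed; 975 in favor. Satisfied.

Invalid — notice requirement not satisfied.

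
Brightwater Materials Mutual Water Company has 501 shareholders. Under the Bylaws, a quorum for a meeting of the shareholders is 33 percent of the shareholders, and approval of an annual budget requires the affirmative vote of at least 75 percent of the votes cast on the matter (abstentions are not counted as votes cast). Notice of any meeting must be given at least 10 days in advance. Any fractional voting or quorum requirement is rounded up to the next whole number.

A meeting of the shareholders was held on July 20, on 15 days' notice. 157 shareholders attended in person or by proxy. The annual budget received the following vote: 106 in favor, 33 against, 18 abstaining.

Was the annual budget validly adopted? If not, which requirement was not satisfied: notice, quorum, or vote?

Notice: 15 days given; 10 required. Satisfied.
Quorum: 33% of 501 = 165.33, rounded up to 166; 157 present. Not satisfied.
Vote: requires three-fourths of the votes cast (157 − 18 abstaining = 139); 3/4 of 139 = 104.25, rounded up to 105, so 105 needed; 106 in favor. Satisfied.

Invalid — quorum requirement not satisfied.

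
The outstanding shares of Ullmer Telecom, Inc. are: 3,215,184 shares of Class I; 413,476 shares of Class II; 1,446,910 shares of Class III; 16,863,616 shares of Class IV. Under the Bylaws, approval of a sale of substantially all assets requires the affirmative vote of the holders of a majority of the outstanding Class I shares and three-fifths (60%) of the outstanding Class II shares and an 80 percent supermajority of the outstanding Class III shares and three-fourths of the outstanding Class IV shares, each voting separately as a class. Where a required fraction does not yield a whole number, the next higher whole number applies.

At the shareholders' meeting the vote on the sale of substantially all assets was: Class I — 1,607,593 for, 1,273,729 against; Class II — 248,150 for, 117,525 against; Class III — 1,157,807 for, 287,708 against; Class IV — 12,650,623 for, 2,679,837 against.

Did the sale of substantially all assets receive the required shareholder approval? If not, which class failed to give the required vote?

Class I: a majority of 3215184 is 1607593; 1,607,593 required, 1,607,593 in favor — approved.
Class II: 3/5 of 413476 = 248085.60, rounded up to 248086; 248,086 required, 248,150 in favor — approved.
Class III: 4/5 of 1446910 = 1157528; 1,157,528 required, 1,157,807 in favor — approved.
Class IV: 3/4 of 16863616 = 12647712; 12,647,712 required, 12,650,623 in favor — approved.

Approved — every class gave the required vote.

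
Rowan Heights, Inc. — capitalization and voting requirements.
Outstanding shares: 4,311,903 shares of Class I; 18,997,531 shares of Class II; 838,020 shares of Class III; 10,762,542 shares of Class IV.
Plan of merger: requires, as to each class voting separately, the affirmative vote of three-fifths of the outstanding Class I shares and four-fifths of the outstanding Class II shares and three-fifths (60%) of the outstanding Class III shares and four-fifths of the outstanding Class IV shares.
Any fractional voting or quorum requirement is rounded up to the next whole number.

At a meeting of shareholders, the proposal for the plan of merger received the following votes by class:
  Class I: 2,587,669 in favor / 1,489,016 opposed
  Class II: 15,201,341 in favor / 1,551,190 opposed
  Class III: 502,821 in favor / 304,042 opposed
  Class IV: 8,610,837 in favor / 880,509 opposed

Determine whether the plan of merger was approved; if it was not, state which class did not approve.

Class I: 3/5 of 4311903 = 2587141.80, rounded up to 2587142; 2,587,142 required, 2,587,669 in favor — approved.
Class II: 4/5 of 18997531 = 15198024.80, rounded up to 15198025; 15,198,025 required, 15,201,341 in favor — approved.
Class III: 3/5 of 838020 = 502812; 502,812 required, 502,821 in favor — approved.
Class IV: 4/5 of 10762542 = 8610033.60, rounded up to 8610034; 8,610,034 required, 8,610,837 in favor — approved.

Approved — every class gave the required vote.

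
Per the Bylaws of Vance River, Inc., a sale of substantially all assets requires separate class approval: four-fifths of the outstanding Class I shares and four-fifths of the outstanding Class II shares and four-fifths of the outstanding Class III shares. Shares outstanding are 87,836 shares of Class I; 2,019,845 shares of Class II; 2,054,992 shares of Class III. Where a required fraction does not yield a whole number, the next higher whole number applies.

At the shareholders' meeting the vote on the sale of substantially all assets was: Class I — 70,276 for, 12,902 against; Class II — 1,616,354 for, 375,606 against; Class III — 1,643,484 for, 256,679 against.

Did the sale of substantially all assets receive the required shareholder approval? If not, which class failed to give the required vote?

Not approved — the Class III shares did not give the required vote.

Class I: 4/5 of 87836 = 70268.80, rounded up to 70269; 70,269 required, 70,276 in favor — approved.
Class II: 4/5 of 2019845 = 1615876; 1,615,876 required, 1,616,354 in favor — approved.
Class III: 4/5 of 2054992 = 1643993.60, rounded up to 1643994; 1,643,994 required, 1,643,484 in favor — not approved.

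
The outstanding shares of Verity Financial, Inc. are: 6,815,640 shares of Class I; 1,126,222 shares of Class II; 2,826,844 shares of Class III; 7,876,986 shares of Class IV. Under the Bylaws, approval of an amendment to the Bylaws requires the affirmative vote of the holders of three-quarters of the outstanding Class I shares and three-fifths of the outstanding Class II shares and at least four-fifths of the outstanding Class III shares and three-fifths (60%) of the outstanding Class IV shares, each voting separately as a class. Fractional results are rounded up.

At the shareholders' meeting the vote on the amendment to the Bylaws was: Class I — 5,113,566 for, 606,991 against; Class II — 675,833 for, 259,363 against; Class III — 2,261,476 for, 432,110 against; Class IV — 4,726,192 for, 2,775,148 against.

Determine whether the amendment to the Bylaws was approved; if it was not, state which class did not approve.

Class I: 3/4 of 6815640 = 5111730; 5,111,730 required, 5,113,566 in favor — approved.
Class II: 3/5 of 1126222 = 675733.20, rounded up to 675734; 675,734 required, 675,833 in favor — approved.
Class III: 4/5 of 2826844 = 2261475.20, rounded up to 2261476; 2,261,476 required, 2,261,476 in favor — approved.
Class IV: 3/5 of 7876986 = 4726191.60, rounded up to 4726192; 4,726,192 required, 4,726,192 in favor — approved.

Approved — every class gave the required vote.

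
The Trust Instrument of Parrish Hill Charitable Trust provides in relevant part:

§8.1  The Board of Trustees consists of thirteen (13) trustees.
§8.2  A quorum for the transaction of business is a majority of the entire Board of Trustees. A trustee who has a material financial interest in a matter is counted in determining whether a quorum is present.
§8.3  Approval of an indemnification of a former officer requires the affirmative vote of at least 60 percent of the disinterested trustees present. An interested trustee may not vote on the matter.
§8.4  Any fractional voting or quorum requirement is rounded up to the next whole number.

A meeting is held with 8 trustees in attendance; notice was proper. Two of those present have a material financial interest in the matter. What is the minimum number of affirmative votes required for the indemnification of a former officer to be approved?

4

The indemnification of a former officer requires three-fifths of the disinterested trustees present (8 − 2 = 6).
3/5 of 6 = 3.60, rounded up to 4.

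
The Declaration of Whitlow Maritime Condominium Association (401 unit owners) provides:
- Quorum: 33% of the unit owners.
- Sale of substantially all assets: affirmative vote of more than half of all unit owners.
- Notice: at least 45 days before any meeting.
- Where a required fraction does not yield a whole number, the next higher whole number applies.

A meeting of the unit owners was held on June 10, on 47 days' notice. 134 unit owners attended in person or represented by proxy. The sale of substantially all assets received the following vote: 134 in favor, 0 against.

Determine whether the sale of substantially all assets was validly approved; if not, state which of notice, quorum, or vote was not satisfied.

Invalid — vote requirement not satisfied.

Notice: 47 days given; 45 required. Satisfied.
Quorum: 33% of 401 = 132.33, rounded up to 133; 134 present. Satisfied.
Vote: requires a majority of all unit owners (401); a majority of 401 is 201, so 201 needed; 134 in favor. Not satisfied.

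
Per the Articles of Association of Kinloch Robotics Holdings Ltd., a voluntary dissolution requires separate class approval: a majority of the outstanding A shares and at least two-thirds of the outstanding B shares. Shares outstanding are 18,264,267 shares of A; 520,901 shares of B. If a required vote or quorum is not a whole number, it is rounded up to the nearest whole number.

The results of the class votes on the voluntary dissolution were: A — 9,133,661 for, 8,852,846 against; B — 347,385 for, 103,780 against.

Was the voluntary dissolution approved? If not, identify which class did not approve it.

Approved — every class gave the required vote.

A: a majority of 18264267 is 9132134; 9,132,134 required, 9,133,661 in favor — approved.
B: 2/3 of 520901 = 347267.33, rounded up to 347268; 347,268 required, 347,385 in favor — approved.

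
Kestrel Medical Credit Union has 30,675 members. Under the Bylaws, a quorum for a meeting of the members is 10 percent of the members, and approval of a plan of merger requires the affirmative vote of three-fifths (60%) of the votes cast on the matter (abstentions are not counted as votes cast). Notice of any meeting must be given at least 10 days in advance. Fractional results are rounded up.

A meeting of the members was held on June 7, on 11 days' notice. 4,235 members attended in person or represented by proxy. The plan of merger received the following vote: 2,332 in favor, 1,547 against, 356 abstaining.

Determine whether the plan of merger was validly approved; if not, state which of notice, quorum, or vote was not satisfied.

Notice: 11 days given; 10 required. Satisfied.
Quorum: 10% of 30,675 = 3,067.50, rounded up to 3,068; 4,235 present. Satisfied.
Vote: requires three-fifths of the votes cast (4,235 − 356 abstaining = 3,879); 3/5 of 3879 = 2327.40, rounded up to 2328, so 2,328 needed; 2,332 in favor. Satisfied.

Valid — all requirements satisfied.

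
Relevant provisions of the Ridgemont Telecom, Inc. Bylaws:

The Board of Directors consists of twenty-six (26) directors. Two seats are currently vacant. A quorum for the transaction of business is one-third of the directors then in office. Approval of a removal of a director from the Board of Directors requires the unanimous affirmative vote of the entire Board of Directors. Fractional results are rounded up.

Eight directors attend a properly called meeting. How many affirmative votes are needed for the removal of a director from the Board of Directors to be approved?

The removal of a director from the Board of Directors requires the unanimous vote of the entire Board of Directors (26).
Unanimous means all 26.
(Only 8 can vote, so the removal of a director from the Board of Directors cannot pass at this meeting, but the required vote is still 26.)

26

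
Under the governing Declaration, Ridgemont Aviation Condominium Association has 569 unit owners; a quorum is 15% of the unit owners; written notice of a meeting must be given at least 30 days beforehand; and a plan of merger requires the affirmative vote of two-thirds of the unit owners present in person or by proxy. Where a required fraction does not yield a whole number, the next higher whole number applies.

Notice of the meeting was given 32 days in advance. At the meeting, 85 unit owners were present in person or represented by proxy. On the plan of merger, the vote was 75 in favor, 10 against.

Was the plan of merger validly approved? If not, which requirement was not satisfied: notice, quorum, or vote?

Invalid — quorum requirement not satisfied.

Notice: 32 days given; 30 required. Satisfied.
Quorum: 15% of 569 = 85.35, rounded up to 86; 85 present. Not satisfied.
Vote: requires two-thirds of those present (85); 2/3 of 85 = 56.67, rounded up to 57, so 57 needed; 75 in favor. Satisfied.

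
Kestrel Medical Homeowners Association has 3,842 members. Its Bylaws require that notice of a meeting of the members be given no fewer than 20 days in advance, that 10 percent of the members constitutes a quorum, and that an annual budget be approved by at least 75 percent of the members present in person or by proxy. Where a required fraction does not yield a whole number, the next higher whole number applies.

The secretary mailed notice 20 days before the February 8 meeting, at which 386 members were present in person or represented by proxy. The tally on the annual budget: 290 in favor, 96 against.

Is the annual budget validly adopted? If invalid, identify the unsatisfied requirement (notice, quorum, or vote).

Notice: 20 days given; 20 required. Satisfied.
Quorum: 10% of 3,842 = 384.20, rounded up to 385; 386 present. Satisfied.
Vote: requires three-fourths of those present (386); 3/4 of 386 = 289.50, rounded up to 290, so 290 needed; 290 in favor. Satisfied.

Valid — all requirements satisfied.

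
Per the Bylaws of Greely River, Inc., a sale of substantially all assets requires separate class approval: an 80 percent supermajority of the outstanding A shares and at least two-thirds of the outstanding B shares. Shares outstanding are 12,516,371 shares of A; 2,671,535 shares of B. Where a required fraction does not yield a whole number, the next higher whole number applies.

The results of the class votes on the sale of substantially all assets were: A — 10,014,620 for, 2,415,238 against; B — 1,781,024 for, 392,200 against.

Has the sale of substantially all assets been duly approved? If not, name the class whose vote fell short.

A: 4/5 of 12516371 = 10013096.80, rounded up to 10013097; 10,013,097 required, 10,014,620 in favor — approved.
B: 2/3 of 2671535 = 1781023.33, rounded up to 1781024; 1,781,024 required, 1,781,024 in favor — approved.

Approved — every class gave the required vote.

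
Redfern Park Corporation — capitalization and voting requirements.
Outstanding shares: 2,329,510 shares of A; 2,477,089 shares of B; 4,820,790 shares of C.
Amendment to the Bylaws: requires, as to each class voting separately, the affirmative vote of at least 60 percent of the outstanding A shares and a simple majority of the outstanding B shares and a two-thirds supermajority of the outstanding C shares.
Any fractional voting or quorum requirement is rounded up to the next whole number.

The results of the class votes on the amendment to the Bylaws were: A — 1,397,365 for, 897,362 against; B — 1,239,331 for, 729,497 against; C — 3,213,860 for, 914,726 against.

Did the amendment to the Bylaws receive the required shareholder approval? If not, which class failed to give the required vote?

A: 3/5 of 2329510 = 1397706; 1,397,706 required, 1,397,365 in favor — not approved.
B: a majority of 2477089 is 1238545; 1,238,545 required, 1,239,331 in favor — approved.
C: 2/3 of 4820790 = 3213860; 3,213,860 required, 3,213,860 in favor — approved.

Not approved — the A shares did not give the required vote.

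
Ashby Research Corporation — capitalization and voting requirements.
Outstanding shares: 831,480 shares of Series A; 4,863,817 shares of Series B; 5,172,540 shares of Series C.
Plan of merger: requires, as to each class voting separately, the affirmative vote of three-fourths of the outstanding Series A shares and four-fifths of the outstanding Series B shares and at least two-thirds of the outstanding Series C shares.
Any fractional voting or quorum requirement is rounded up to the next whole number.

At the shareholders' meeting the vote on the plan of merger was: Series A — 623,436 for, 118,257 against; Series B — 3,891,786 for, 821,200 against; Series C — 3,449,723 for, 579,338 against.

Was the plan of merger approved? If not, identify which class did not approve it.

Not approved — the Series A shares did not give the required vote.

Series A: 3/4 of 831480 = 623610; 623,610 required, 623,436 in favor — not approved.
Series B: 4/5 of 4863817 = 3891053.60, rounded up to 3891054; 3,891,054 required, 3,891,786 in favor — approved.
Series C: 2/3 of 5172540 = 3448360; 3,448,360 required, 3,449,723 in favor — approved.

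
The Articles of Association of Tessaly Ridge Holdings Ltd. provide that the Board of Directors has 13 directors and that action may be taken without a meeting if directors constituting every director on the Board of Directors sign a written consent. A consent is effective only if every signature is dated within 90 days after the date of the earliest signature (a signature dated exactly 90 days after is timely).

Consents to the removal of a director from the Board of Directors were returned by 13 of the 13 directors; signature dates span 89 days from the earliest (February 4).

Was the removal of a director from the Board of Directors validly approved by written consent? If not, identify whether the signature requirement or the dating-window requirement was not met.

Effective — both the signature and dating-window requirements are satisfied.

Signatures required: every one of 13 — unanimous means all 13, so 13 needed; 13 signed. Sufficient.
Dating window: the latest signature is 89 days after the earliest; the limit is 90 days. Within the window.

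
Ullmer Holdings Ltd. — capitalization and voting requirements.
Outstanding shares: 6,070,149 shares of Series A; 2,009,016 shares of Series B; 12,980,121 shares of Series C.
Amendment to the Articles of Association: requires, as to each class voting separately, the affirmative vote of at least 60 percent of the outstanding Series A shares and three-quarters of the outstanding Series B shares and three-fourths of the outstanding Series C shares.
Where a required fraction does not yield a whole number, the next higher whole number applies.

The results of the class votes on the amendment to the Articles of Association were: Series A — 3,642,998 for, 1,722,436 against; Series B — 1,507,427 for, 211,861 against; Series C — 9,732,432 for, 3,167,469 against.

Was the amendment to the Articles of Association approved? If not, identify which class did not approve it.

Series A: 3/5 of 6070149 = 3642089.40, rounded up to 3642090; 3,642,090 required, 3,642,998 in favor — approved.
Series B: 3/4 of 2009016 = 1506762; 1,506,762 required, 1,507,427 in favor — approved.
Series C: 3/4 of 12980121 = 9735090.75, rounded up to 9735091; 9,735,091 required, 9,732,432 in favor — not approved.

Not approved — the Series C shares did not give the required vote.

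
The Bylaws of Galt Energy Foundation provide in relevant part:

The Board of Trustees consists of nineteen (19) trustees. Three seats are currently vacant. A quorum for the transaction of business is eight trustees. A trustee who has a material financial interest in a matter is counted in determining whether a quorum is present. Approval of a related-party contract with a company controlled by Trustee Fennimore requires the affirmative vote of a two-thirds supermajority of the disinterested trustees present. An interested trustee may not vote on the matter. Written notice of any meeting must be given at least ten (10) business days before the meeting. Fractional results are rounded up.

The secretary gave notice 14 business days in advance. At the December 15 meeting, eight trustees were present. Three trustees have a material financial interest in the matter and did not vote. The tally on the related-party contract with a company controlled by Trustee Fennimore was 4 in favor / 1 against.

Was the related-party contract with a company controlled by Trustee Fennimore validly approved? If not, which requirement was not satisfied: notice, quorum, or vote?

Notice: 14 business days given; 10 required (14 ≥ 10). Satisfied.
Quorum: 8 present (interested trustees count toward quorum); quorum is 8. Satisfied.
Vote: the related-party contract with a company controlled by Trustee Fennimore requires two-thirds of the disinterested trustees present (8 − 3 = 5). 2/3 of 5 = 3.33, rounded up to 4, so 4 affirmative votes are needed; 4 voted in favor. Satisfied.

Valid — all requirements satisfied.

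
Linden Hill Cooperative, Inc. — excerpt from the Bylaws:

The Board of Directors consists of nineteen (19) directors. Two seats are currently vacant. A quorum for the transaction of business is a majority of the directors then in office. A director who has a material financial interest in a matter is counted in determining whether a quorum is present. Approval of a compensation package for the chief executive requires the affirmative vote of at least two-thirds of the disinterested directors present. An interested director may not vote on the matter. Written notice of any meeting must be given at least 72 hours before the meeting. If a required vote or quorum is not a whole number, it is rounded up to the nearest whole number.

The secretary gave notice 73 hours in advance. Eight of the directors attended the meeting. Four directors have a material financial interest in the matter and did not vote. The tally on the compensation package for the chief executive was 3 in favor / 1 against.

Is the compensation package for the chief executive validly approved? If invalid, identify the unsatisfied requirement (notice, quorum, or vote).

Invalid — quorum requirement not satisfied.

Notice: 73 hours given; 72 required (73 ≥ 72). Satisfied.
Quorum: 8 present (interested directors count toward quorum); quorum is 9. Not satisfied.
Vote: the compensation package for the chief executive requires two-thirds of the disinterested directors present (8 − 4 = 4). 2/3 of 4 = 2.67, rounded up to 3, so 3 affirmative votes are needed; 3 voted in favor. Satisfied. (Moot — without a quorum no business can be validly transacted.)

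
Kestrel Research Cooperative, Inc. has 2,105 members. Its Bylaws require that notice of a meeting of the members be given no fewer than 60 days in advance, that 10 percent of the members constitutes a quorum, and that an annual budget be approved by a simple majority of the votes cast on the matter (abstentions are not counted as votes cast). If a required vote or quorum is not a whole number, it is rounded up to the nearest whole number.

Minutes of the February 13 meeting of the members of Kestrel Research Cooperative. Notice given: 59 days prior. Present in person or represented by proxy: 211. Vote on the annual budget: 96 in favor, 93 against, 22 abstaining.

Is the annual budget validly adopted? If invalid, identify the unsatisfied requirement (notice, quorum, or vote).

Invalid — notice requirement not satisfied.

Notice: 59 days given; 60 required. Not satisfied.
Quorum: 10% of 2,105 = 210.50, rounded up to 211; 211 present. Satisfied.
Vote: requires a majority of the votes cast (211 − 22 abstaining = 189); a majority of 189 is 95, so 95 needed; 96 in favor. Satisfied.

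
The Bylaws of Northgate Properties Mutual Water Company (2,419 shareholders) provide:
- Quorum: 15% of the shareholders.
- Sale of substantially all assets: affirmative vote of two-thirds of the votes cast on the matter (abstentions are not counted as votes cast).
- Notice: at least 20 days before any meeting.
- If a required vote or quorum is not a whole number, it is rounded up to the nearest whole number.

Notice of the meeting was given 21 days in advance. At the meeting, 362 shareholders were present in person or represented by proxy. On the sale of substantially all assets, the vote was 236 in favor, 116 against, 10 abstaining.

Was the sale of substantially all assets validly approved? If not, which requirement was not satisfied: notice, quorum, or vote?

Notice: 21 days given; 20 required. Satisfied.
Quorum: 15% of 2,419 = 362.85, rounded up to 363; 362 present. Not satisfied.
Vote: requires two-thirds of the votes cast (362 − 10 abstaining = 352); 2/3 of 352 = 234.67, rounded up to 235, so 235 needed; 236 in favor. Satisfied.

Invalid — quorum requirement not satisfied.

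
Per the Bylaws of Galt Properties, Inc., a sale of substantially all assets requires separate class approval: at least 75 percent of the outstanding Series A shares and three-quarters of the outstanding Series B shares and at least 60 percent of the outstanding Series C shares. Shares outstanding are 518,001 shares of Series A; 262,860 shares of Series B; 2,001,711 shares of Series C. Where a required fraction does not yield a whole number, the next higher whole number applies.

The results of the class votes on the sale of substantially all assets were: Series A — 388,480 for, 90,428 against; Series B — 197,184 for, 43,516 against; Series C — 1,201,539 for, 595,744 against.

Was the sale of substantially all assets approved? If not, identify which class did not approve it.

Not approved — the Series A shares did not give the required vote.

Series A: 3/4 of 518001 = 388500.75, rounded up to 388501; 388,501 required, 388,480 in favor — not approved.
Series B: 3/4 of 262860 = 197145; 197,145 required, 197,184 in favor — approved.
Series C: 3/5 of 2001711 = 1201026.60, rounded up to 1201027; 1,201,027 required, 1,201,539 in favor — approved.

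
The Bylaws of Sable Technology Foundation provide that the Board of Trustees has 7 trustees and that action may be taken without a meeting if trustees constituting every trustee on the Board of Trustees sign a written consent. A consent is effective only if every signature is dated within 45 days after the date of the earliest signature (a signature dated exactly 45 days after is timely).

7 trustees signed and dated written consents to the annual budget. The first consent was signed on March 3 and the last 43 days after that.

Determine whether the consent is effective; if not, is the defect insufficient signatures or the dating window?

Effective — both the signature and dating-window requirements are satisfied.

Signatures required: the unanimous vote of 7 — unanimous means all 7, so 7 needed; 7 signed. Sufficient.
Dating window: the latest signature is 43 days after the earliest; the limit is 45 days. Within the window.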